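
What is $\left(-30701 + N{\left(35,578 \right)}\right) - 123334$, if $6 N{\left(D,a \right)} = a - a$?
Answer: $-154035$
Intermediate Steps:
$N{\left(D,a \right)} = 0$ ($N{\left(D,a \right)} = \frac{a - a}{6} = \frac{1}{6} \cdot 0 = 0$)
$\left(-30701 + N{\left(35,578 \right)}\right) - 123334 = \left(-30701 + 0\right) - 123334 = -30701 - 123334 = -154035$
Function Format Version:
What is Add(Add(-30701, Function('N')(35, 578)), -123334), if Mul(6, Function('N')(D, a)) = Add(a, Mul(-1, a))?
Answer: -154035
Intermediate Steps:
Function('N')(D, a) = 0 (Function('N')(D, a) = Mul(Rational(1, 6), Add(a, Mul(-1, a))) = Mul(Rational(1, 6), 0) = 0)
Add(Add(-30701, Function('N')(35, 578)), -123334) = Add(Add(-30701, 0), -123334) = Add(-30701, -123334) = -154035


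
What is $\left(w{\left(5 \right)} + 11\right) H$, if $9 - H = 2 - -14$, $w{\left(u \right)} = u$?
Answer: $-112$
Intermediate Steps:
$H = -7$ ($H = 9 - \left(2 - -14\right) = 9 - \left(2 + 14\right) = 9 - 16 = -7$)
$\left(w{\left(5 \right)} + 11\right) H = \left(5 + 11\right) \left(-7\right) = 16 \left(-7\right) = -112$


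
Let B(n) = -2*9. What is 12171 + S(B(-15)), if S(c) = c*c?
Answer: 12495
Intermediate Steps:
B(n) = -18
S(c) = c**2
12171 + S(B(-15)) = 12171 + (-18)**2 = 12171 + 324 = 12495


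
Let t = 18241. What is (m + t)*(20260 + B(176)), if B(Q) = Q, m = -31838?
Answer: -277868292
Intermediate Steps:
(m + t)*(20260 + B(176)) = (-31838 + 18241)*(20260 + 176) = -13597*20436 = -277868292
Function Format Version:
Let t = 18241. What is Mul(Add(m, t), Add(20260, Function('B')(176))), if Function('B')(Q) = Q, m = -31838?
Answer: -277868292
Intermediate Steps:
Mul(Add(m, t), Add(20260, Function('B')(176))) = Mul(Add(-31838, 18241), Add(20260, 176)) = Mul(-13597, 20436) = -277868292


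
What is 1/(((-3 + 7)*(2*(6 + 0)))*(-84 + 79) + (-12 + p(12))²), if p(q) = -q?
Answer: 1/336 ≈ 0.0029762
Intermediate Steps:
1/(((-3 + 7)*(2*(6 + 0)))*(-84 + 79) + (-12 + p(12))²) = 1/(((-3 + 7)*(2*(6 + 0)))*(-84 + 79) + (-12 - 1*12)²) = 1/((4*(2*6))*(-5) + (-12 - 12)²) = 1/((4*12)*(-5) + (-24)²) = 1/(48*(-5) + 576) = 1/(-240 + 576) = 1/336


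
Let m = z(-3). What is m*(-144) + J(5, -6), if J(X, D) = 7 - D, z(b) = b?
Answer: 445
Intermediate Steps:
m = -3
m*(-144) + J(5, -6) = -3*(-144) + (7 - 1*(-6)) = 432 + (7 + 6) = 432 + 13 = 445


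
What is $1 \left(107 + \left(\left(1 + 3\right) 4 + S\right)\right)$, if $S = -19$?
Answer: $104$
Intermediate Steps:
$1 \left(107 + \left(\left(1 + 3\right) 4 + S\right)\right) = 1 \left(107 - \left(19 - \left(1 + 3\right) 4\right)\right) = 1 \left(107 + \left(4 \cdot 4 - 19\right)\right) = 1 \left(107 + \left(16 - 19\right)\right) = 1 \left(107 - 3\right) = 1 \cdot 104 = 104$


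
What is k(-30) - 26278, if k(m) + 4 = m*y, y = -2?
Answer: -26222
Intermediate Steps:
k(m) = -4 - 2*m (k(m) = -4 + m*(-2) = -4 - 2*m)
k(-30) - 26278 = (-4 - 2*(-30)) - 26278 = (-4 + 60) - 26278 = 56 - 26278 = -26222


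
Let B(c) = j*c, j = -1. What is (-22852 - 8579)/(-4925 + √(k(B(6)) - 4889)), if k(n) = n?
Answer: 10319845/1617368 + 10477*I*√4895/8086840 ≈ 6.3806 + 0.090643*I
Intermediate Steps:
B(c) = -c
(-22852 - 8579)/(-4925 + √(k(B(6)) - 4889)) = (-22852 - 8579)/(-4925 + √(-1*6 - 4889)) = -31431/(-4925 + √(-6 - 4889)) = -31431/(-4925 + √(-4895)) = -31431/(-4925 + I*√4895)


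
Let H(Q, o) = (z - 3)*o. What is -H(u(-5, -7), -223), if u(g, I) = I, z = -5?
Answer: -1784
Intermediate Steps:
H(Q, o) = -8*o (H(Q, o) = (-5 - 3)*o = -8*o)
-H(u(-5, -7), -223) = -(-8)*(-223) = -1*1784 = -1784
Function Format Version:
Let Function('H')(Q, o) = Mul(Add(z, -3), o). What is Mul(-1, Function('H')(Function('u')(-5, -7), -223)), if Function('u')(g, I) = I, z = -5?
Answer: -1784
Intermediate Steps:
Function('H')(Q, o) = Mul(-8, o) (Function('H')(Q, o) = Mul(Add(-5, -3), o) = Mul(-8, o))
Mul(-1, Function('H')(Function('u')(-5, -7), -223)) = Mul(-1, Mul(-8, -223)) = Mul(-1, 1784) = -1784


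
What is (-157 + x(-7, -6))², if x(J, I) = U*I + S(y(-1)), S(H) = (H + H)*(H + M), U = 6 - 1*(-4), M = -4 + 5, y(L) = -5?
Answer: 31329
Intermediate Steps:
M = 1
U = 10 (U = 6 + 4 = 10)
S(H) = 2*H*(1 + H) (S(H) = (H + H)*(H + 1) = (2*H)*(1 + H) = 2*H*(1 + H))
x(J, I) = 40 + 10*I (x(J, I) = 10*I + 2*(-5)*(1 - 5) = 10*I + 2*(-5)*(-4) = 10*I + 40 = 40 + 10*I)
(-157 + x(-7, -6))² = (-157 + (40 + 10*(-6)))² = (-157 + (40 - 60))² = (-157 - 20)² = (-177)² = 31329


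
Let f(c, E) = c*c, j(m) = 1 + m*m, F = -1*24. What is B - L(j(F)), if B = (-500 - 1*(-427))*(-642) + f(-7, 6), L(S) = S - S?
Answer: 46915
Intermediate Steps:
F = -24
j(m) = 1 + m²
L(S) = 0
f(c, E) = c²
B = 46915 (B = (-500 - 1*(-427))*(-642) + (-7)² = (-500 + 427)*(-642) + 49 = -73*(-642) + 49 = 46866 + 49 = 46915)
B - L(j(F)) = 46915 - 1*0 = 46915 + 0 = 46915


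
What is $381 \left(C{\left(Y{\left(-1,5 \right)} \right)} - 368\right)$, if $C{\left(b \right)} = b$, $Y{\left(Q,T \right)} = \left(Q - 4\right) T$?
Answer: $-149733$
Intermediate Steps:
$Y{\left(Q,T \right)} = T \left(-4 + Q\right)$ ($Y{\left(Q,T \right)} = \left(-4 + Q\right) T = T \left(-4 + Q\right)$)
$381 \left(C{\left(Y{\left(-1,5 \right)} \right)} - 368\right) = 381 \left(5 \left(-4 - 1\right) - 368\right) = 381 \left(5 \left(-5\right) - 368\right) = 381 \left(-25 - 368\right) = 381 \left(-393\right) = -149733$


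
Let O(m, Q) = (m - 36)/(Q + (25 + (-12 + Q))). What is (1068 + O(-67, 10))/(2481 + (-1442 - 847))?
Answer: 35141/6336 ≈ 5.5462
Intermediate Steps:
O(m, Q) = (-36 + m)/(13 + 2*Q) (O(m, Q) = (-36 + m)/(Q + (13 + Q)) = (-36 + m)/(13 + 2*Q))
(1068 + O(-67, 10))/(2481 + (-1442 - 847)) = (1068 + (-36 - 67)/(13 + 2*10))/(2481 + (-1442 - 847)) = (1068 - 103/(13 + 20))/(2481 - 2289) = (1068 - 103/33)/192 = (1068 + (1/33)*(-103))*(1/192) = (1068 - 103/33)*(1/192) = (35141/33)*(1/192) = 35141/6336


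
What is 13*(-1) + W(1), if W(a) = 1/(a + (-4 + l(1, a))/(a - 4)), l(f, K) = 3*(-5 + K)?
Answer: -244/19 ≈ -12.842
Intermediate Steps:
l(f, K) = -15 + 3*K
W(a) = 1/(a + (-19 + 3*a)/(-4 + a)) (W(a) = 1/(a + (-4 + (-15 + 3*a))/(a - 4)) = 1/(a + (-19 + 3*a)/(-4 + a)))
13*(-1) + W(1) = 13*(-1) + (-4 + 1)/(-19 + 1² - 1*1) = -13 - 3/(-19 + 1 - 1) = -13 - 3/(-19) = -13 - 1/19*(-3) = -13 + 3/19 = -244/19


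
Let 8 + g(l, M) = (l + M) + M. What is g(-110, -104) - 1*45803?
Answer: -46129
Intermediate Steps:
g(l, M) = -8 + l + 2*M (g(l, M) = -8 + ((l + M) + M) = -8 + ((M + l) + M) = -8 + (l + 2*M) = -8 + l + 2*M)
g(-110, -104) - 1*45803 = (-8 - 110 + 2*(-104)) - 1*45803 = (-8 - 110 - 208) - 45803 = -326 - 45803 = -46129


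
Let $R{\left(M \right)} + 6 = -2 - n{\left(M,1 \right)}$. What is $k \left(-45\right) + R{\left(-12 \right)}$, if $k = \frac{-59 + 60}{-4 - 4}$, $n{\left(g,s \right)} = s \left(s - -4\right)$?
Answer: $- \frac{59}{8} \approx -7.375$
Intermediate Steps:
$n{\left(g,s \right)} = s \left(4 + s\right)$ ($n{\left(g,s \right)} = s \left(s + 4\right) = s \left(4 + s\right)$)
$k = - \frac{1}{8}$ ($k = 1 \frac{1}{-8} = 1 \left(- \frac{1}{8}\right) = - \frac{1}{8} \approx -0.125$)
$R{\left(M \right)} = -13$ ($R{\left(M \right)} = -6 - \left(2 + 1 \left(4 + 1\right)\right) = -6 - \left(2 + 1 \cdot 5\right) = -6 - 7 = -13$)
$k \left(-45\right) + R{\left(-12 \right)} = \left(- \frac{1}{8}\right) \left(-45\right) - 13 = \frac{45}{8} - 13 = - \frac{59}{8}$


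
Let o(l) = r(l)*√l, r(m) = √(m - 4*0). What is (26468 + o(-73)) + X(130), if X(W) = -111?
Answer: 26284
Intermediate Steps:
r(m) = √m (r(m) = √(m + 0) = √m)
o(l) = l (o(l) = √l*√l = l)
(26468 + o(-73)) + X(130) = (26468 - 73) - 111 = 26395 - 111 = 26284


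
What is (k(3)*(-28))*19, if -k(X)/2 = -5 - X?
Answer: -8512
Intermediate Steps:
k(X) = 10 + 2*X (k(X) = -2*(-5 - X) = 10 + 2*X)
(k(3)*(-28))*19 = ((10 + 2*3)*(-28))*19 = ((10 + 6)*(-28))*19 = (16*(-28))*19 = -448*19 = -8512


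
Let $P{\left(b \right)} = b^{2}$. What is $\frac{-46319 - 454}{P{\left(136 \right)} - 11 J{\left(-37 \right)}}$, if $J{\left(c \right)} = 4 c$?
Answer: $- \frac{5197}{2236} \approx -2.3242$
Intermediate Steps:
$\frac{-46319 - 454}{P{\left(136 \right)} - 11 J{\left(-37 \right)}} = \frac{-46319 - 454}{136^{2} - 11 \cdot 4 \left(-37\right)} = - \frac{46773}{18496 - -1628} = - \frac{46773}{18496 + 1628} = - \frac{46773}{20124} = \left(-46773\right) \frac{1}{20124} = - \frac{5197}{2236}$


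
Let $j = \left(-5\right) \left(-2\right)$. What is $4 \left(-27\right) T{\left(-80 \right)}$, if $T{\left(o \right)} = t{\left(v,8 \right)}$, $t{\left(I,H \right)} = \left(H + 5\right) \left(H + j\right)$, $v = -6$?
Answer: $-25272$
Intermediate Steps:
$j = 10$
$t{\left(I,H \right)} = \left(5 + H\right) \left(10 + H\right)$ ($t{\left(I,H \right)} = \left(H + 5\right) \left(H + 10\right) = \left(5 + H\right) \left(10 + H\right)$)
$T{\left(o \right)} = 234$ ($T{\left(o \right)} = 50 + 8^{2} + 15 \cdot 8 = 50 + 64 + 120 = 234$)
$4 \left(-27\right) T{\left(-80 \right)} = 4 \left(-27\right) 234 = \left(-108\right) 234 = -25272$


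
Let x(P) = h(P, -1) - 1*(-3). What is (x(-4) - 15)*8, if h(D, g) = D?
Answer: -128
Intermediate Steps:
x(P) = 3 + P (x(P) = P - 1*(-3) = P + 3 = 3 + P)
(x(-4) - 15)*8 = ((3 - 4) - 15)*8 = (-1 - 15)*8 = -16*8 = -128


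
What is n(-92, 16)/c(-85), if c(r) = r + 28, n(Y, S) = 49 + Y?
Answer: 43/57 ≈ 0.75439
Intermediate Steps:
c(r) = 28 + r
n(-92, 16)/c(-85) = (49 - 92)/(28 - 85) = -43/(-57) = -43*(-1/57) = 43/57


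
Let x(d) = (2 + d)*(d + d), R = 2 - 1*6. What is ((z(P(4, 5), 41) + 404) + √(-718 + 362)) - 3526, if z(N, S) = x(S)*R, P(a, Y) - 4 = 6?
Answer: -17226 + 2*I*√89 ≈ -17226.0 + 18.868*I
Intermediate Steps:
P(a, Y) = 10 (P(a, Y) = 4 + 6 = 10)
R = -4 (R = 2 - 6 = -4)
x(d) = 2*d*(2 + d) (x(d) = (2 + d)*(2*d) = 2*d*(2 + d))
z(N, S) = -8*S*(2 + S) (z(N, S) = (2*S*(2 + S))*(-4) = -8*S*(2 + S))
((z(P(4, 5), 41) + 404) + √(-718 + 362)) - 3526 = ((-8*41*(2 + 41) + 404) + √(-718 + 362)) - 3526 = ((-8*41*43 + 404) + √(-356)) - 3526 = ((-14104 + 404) + 2*I*√89) - 3526 = (-13700 + 2*I*√89) - 3526 = -17226 + 2*I*√89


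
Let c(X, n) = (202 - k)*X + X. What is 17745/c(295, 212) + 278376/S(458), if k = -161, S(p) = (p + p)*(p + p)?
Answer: 6151245/12376076 ≈ 0.49703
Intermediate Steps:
S(p) = 4*p² (S(p) = (2*p)*(2*p) = 4*p²)
c(X, n) = 364*X (c(X, n) = (202 - 1*(-161))*X + X = (202 + 161)*X + X = 363*X + X = 364*X)
17745/c(295, 212) + 278376/S(458) = 17745/((364*295)) + 278376/((4*458²)) = 17745/107380 + 278376/((4*209764)) = 17745*(1/107380) + 278376/839056 = 39/236 + 278376*(1/839056) = 39/236 + 34797/104882 = 6151245/12376076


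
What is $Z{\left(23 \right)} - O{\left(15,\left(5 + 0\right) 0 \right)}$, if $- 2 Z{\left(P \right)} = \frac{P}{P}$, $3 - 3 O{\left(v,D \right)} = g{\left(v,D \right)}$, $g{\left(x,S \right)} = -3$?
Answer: $- \frac{5}{2} \approx -2.5$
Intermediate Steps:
$O{\left(v,D \right)} = 2$ ($O{\left(v,D \right)} = 1 - -1 = 1 + 1 = 2$)
$Z{\left(P \right)} = - \frac{1}{2}$ ($Z{\left(P \right)} = - \frac{P \frac{1}{P}}{2} = \left(- \frac{1}{2}\right) 1 = - \frac{1}{2}$)
$Z{\left(23 \right)} - O{\left(15,\left(5 + 0\right) 0 \right)} = - \frac{1}{2} - 2 = - \frac{5}{2}$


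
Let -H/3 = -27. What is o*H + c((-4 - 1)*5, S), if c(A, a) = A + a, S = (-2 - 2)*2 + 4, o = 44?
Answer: 3535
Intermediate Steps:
H = 81 (H = -3*(-27) = 81)
S = -4 (S = -4*2 + 4 = -8 + 4 = -4)
o*H + c((-4 - 1)*5, S) = 44*81 + ((-4 - 1)*5 - 4) = 3564 + (-5*5 - 4) = 3564 + (-25 - 4) = 3564 - 29 = 3535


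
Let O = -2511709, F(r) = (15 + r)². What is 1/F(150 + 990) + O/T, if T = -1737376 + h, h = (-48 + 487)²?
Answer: 31911277556/19624841775 ≈ 1.6261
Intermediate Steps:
h = 192721 (h = 439² = 192721)
T = -1544655 (T = -1737376 + 192721 = -1544655)
1/F(150 + 990) + O/T = 1/((15 + (150 + 990))²) - 2511709/(-1544655) = 1/((15 + 1140)²) - 2511709*(-1/1544655) = 1/(1155²) + 2511709/1544655 = 1/1334025 + 2511709/1544655 = 31911277556/19624841775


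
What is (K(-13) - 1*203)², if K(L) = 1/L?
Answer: 6969600/169 ≈ 41240.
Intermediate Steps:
(K(-13) - 1*203)² = (1/(-13) - 1*203)² = (-1/13 - 203)² = (-2640/13)² = 6969600/169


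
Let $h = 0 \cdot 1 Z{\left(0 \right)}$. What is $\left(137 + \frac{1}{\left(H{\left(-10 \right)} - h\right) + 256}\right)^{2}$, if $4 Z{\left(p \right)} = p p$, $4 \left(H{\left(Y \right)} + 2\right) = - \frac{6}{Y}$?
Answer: $\frac{484960424881}{25836889} \approx 18770.0$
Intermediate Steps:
$H{\left(Y \right)} = -2 - \frac{3}{2 Y}$ ($H{\left(Y \right)} = -2 + \frac{\left(-6\right) \frac{1}{Y}}{4} = -2 - \frac{3}{2 Y}$)
$Z{\left(p \right)} = \frac{p^{2}}{4}$ ($Z{\left(p \right)} = \frac{p p}{4} = \frac{p^{2}}{4}$)
$h = 0$ ($h = 0 \cdot 1 \frac{0^{2}}{4} = 0 \cdot \frac{1}{4} \cdot 0 = 0 \cdot 0 = 0$)
$\left(137 + \frac{1}{\left(H{\left(-10 \right)} - h\right) + 256}\right)^{2} = \left(137 + \frac{1}{\left(\left(-2 - \frac{3}{2 \left(-10\right)}\right) - 0\right) + 256}\right)^{2} = \left(137 + \frac{1}{\left(\left(-2 - - \frac{3}{20}\right) + 0\right) + 256}\right)^{2} = \left(137 + \frac{1}{\left(\left(-2 + \frac{3}{20}\right) + 0\right) + 256}\right)^{2} = \left(137 + \frac{1}{\left(- \frac{37}{20} + 0\right) + 256}\right)^{2} = \left(137 + \frac{1}{- \frac{37}{20} + 256}\right)^{2} = \left(137 + \frac{1}{\frac{5083}{20}}\right)^{2} = \left(137 + \frac{20}{5083}\right)^{2} = \left(\frac{696391}{5083}\right)^{2} = \frac{484960424881}{25836889}$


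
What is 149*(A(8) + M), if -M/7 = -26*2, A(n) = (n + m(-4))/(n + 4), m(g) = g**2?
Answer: 54534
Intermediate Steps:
A(n) = (16 + n)/(4 + n) (A(n) = (n + (-4)**2)/(n + 4) = (n + 16)/(4 + n) = (16 + n)/(4 + n))
M = 364 (M = -(-182)*2 = -7*(-52) = 364)
149*(A(8) + M) = 149*((16 + 8)/(4 + 8) + 364) = 149*(24/12 + 364) = 149*((1/12)*24 + 364) = 149*(2 + 364) = 149*366 = 54534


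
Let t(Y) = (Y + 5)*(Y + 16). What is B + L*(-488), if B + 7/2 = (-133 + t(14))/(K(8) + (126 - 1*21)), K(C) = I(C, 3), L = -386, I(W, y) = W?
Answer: 42571251/226 ≈ 1.8837e+5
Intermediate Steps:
K(C) = C
t(Y) = (5 + Y)*(16 + Y)
B = 83/226 (B = -7/2 + (-133 + (80 + 14² + 21*14))/(8 + (126 - 1*21)) = -7/2 + (-133 + (80 + 196 + 294))/(8 + (126 - 21)) = -7/2 + (-133 + 570)/(8 + 105) = -7/2 + 437/113 = 83/226 ≈ 0.36726)
B + L*(-488) = 83/226 - 386*(-488) = 83/226 + 188368 = 42571251/226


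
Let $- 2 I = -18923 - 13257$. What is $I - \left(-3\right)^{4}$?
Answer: $16009$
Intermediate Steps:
$I = 16090$ ($I = - \frac{-18923 - 13257}{2} = \left(- \frac{1}{2}\right) \left(-32180\right) = 16090$)
$I - \left(-3\right)^{4} = 16090 - \left(-3\right)^{4} = 16090 - 81 = 16009$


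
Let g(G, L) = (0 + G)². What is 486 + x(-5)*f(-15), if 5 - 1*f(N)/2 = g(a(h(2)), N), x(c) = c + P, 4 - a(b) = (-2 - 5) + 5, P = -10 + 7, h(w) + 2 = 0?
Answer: 982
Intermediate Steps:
h(w) = -2 (h(w) = -2 + 0 = -2)
P = -3
a(b) = 6 (a(b) = 4 - ((-2 - 5) + 5) = 4 - (-7 + 5) = 4 - 1*(-2) = 4 + 2 = 6)
g(G, L) = G²
x(c) = -3 + c (x(c) = c - 3 = -3 + c)
f(N) = -62 (f(N) = 10 - 2*6² = 10 - 2*36 = 10 - 72 = -62)
486 + x(-5)*f(-15) = 486 + (-3 - 5)*(-62) = 486 - 8*(-62) = 486 + 496 = 982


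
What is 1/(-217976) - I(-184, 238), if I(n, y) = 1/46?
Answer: -109011/5013448 ≈ -0.021744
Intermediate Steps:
I(n, y) = 1/46
1/(-217976) - I(-184, 238) = 1/(-217976) - 1*1/46 = -1/217976 - 1/46 = -109011/5013448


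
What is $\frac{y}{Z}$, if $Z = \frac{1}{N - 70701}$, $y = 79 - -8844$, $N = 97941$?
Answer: $243062520$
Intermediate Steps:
$y = 8923$ ($y = 79 + 8844 = 8923$)
$Z = \frac{1}{27240}$ ($Z = \frac{1}{97941 - 70701} = \frac{1}{27240} \approx 3.6711 \cdot 10^{-5}$)
$\frac{y}{Z} = 8923 \frac{1}{\frac{1}{27240}} = 8923 \cdot 27240 = 243062520$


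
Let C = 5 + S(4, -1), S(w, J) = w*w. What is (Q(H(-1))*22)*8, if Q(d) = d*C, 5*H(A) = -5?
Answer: -3696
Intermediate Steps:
H(A) = -1 (H(A) = (⅕)*(-5) = -1)
S(w, J) = w²
C = 21 (C = 5 + 4² = 5 + 16 = 21)
Q(d) = 21*d (Q(d) = d*21 = 21*d)
(Q(H(-1))*22)*8 = ((21*(-1))*22)*8 = -21*22*8 = -462*8 = -3696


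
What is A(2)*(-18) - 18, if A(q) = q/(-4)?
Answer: -9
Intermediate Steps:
A(q) = -q/4 (A(q) = q*(-1/4) = -q/4)
A(2)*(-18) - 18 = -1/4*2*(-18) - 18 = -1/2*(-18) - 18 = 9 - 18 = -9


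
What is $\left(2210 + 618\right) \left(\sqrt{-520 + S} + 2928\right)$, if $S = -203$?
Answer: $8280384 + 2828 i \sqrt{723} \approx 8.2804 \cdot 10^{6} + 76041.0 i$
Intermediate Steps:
$\left(2210 + 618\right) \left(\sqrt{-520 + S} + 2928\right) = \left(2210 + 618\right) \left(\sqrt{-520 - 203} + 2928\right) = 2828 \left(\sqrt{-723} + 2928\right) = 2828 \left(i \sqrt{723} + 2928\right) = 2828 \left(2928 + i \sqrt{723}\right) = 8280384 + 2828 i \sqrt{723}$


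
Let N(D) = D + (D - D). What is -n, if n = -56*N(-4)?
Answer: -224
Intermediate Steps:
N(D) = D (N(D) = D + 0 = D)
n = 224 (n = -56*(-4) = 224)
-n = -1*224 = -224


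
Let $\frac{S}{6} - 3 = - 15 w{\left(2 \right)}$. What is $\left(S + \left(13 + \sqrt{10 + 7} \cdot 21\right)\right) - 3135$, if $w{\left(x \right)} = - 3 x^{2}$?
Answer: $-2024 + 21 \sqrt{17} \approx -1937.4$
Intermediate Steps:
$S = 1098$ ($S = 18 + 6 \left(- 15 \left(- 3 \cdot 2^{2}\right)\right) = 18 + 6 \left(- 15 \left(\left(-3\right) 4\right)\right) = 18 + 6 \left(\left(-15\right) \left(-12\right)\right) = 18 + 6 \cdot 180 = 18 + 1080 = 1098$)
$\left(S + \left(13 + \sqrt{10 + 7} \cdot 21\right)\right) - 3135 = \left(1098 + \left(13 + \sqrt{10 + 7} \cdot 21\right)\right) - 3135 = \left(1098 + \left(13 + \sqrt{17} \cdot 21\right)\right) - 3135 = \left(1098 + \left(13 + 21 \sqrt{17}\right)\right) - 3135 = \left(1111 + 21 \sqrt{17}\right) - 3135 = -2024 + 21 \sqrt{17}$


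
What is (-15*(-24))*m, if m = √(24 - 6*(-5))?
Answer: 1080*√6 ≈ 2645.4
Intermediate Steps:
m = 3*√6 (m = √(24 + 30) = √54 = 3*√6 ≈ 7.3485)
(-15*(-24))*m = (-15*(-24))*(3*√6) = 360*(3*√6) = 1080*√6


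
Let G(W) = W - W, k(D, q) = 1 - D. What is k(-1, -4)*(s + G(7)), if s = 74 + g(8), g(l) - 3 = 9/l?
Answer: 625/4 ≈ 156.25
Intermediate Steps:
g(l) = 3 + 9/l
G(W) = 0
s = 625/8 (s = 74 + (3 + 9/8) = 74 + 33/8 = 625/8 ≈ 78.125)
k(-1, -4)*(s + G(7)) = (1 - 1*(-1))*(625/8 + 0) = (1 + 1)*(625/8) = 2*(625/8) = 625/4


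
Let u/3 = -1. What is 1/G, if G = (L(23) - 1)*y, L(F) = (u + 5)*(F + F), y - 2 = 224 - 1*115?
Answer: 1/10101 ≈ 9.9000e-5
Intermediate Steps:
u = -3 (u = 3*(-1) = -3)
y = 111 (y = 2 + (224 - 1*115) = 2 + (224 - 115) = 2 + 109 = 111)
L(F) = 4*F (L(F) = (-3 + 5)*(F + F) = 2*(2*F) = 4*F)
G = 10101 (G = (4*23 - 1)*111 = (92 - 1)*111 = 91*111 = 10101)
1/G = 1/10101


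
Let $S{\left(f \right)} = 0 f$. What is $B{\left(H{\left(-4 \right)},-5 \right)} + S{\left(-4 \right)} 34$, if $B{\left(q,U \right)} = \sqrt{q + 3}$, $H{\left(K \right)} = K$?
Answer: $i \approx 1.0 i$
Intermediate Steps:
$S{\left(f \right)} = 0$
$B{\left(q,U \right)} = \sqrt{3 + q}$
$B{\left(H{\left(-4 \right)},-5 \right)} + S{\left(-4 \right)} 34 = \sqrt{3 - 4} + 0 \cdot 34 = \sqrt{-1} + 0 = i + 0 = i$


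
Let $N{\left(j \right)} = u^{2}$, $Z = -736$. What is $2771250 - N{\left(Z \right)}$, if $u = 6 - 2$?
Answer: $2771234$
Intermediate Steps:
$u = 4$
$N{\left(j \right)} = 16$ ($N{\left(j \right)} = 4^{2} = 16$)
$2771250 - N{\left(Z \right)} = 2771250 - 16 = 2771234$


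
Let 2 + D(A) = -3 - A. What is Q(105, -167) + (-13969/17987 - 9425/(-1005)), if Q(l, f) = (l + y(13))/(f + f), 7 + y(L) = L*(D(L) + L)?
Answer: 10267332713/1207539258 ≈ 8.5027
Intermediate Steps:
D(A) = -5 - A (D(A) = -2 + (-3 - A) = -5 - A)
y(L) = -7 - 5*L (y(L) = -7 + L*((-5 - L) + L) = -7 + L*(-5) = -7 - 5*L)
Q(l, f) = (-72 + l)/(2*f) (Q(l, f) = (l + (-7 - 5*13))/(f + f) = (l + (-7 - 65))/((2*f)) = (l - 72)*(1/(2*f)) = (-72 + l)*(1/(2*f)) = (-72 + l)/(2*f))
Q(105, -167) + (-13969/17987 - 9425/(-1005)) = (1/2)*(-72 + 105)/(-167) + (-13969/17987 - 9425/(-1005)) = (1/2)*(-1/167)*33 + (-13969*1/17987 - 9425*(-1/1005)) = -33/334 + (-13969/17987 + 1885/201) = -33/334 + 31097726/3615387 = 10267332713/1207539258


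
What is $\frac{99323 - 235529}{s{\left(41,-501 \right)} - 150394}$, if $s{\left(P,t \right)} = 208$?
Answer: $\frac{22701}{25031} \approx 0.90692$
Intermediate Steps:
$\frac{99323 - 235529}{s{\left(41,-501 \right)} - 150394} = \frac{99323 - 235529}{208 - 150394} = - \frac{136206}{208 + \left(-167275 + 16881\right)} = - \frac{136206}{208 - 150394} = - \frac{136206}{-150186} = \left(-136206\right) \left(- \frac{1}{150186}\right) = \frac{22701}{25031}$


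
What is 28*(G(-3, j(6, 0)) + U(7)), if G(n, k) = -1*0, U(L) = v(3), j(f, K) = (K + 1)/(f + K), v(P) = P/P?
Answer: 28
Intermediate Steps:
v(P) = 1
j(f, K) = (1 + K)/(K + f)
U(L) = 1
G(n, k) = 0
28*(G(-3, j(6, 0)) + U(7)) = 28*(0 + 1) = 28*1 = 28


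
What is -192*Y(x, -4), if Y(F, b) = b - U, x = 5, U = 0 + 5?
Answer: 1728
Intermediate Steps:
U = 5
Y(F, b) = -5 + b (Y(F, b) = b - 1*5 = b - 5 = -5 + b)
-192*Y(x, -4) = -192*(-5 - 4) = -192*(-9) = 1728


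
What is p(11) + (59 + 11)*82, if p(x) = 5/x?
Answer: 63145/11 ≈ 5740.5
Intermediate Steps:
p(11) + (59 + 11)*82 = 5/11 + (59 + 11)*82 = 5*(1/11) + 70*82 = 5/11 + 5740 = 63145/11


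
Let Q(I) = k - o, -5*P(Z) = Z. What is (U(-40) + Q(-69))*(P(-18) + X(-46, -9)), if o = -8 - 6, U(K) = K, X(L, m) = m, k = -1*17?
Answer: 1161/5 ≈ 232.20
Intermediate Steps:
P(Z) = -Z/5
k = -17
o = -14
Q(I) = -3 (Q(I) = -17 - 1*(-14) = -17 + 14 = -3)
(U(-40) + Q(-69))*(P(-18) + X(-46, -9)) = (-40 - 3)*(-⅕*(-18) - 9) = -43*(18/5 - 9) = -43*(-27/5) = 1161/5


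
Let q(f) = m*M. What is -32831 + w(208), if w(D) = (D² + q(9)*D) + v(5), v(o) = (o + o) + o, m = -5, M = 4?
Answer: 6288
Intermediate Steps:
v(o) = 3*o (v(o) = 2*o + o = 3*o)
q(f) = -20 (q(f) = -5*4 = -20)
w(D) = 15 + D² - 20*D (w(D) = (D² - 20*D) + 3*5 = (D² - 20*D) + 15 = 15 + D² - 20*D)
-32831 + w(208) = -32831 + (15 + 208² - 20*208) = -32831 + (15 + 43264 - 4160) = -32831 + 39119 = 6288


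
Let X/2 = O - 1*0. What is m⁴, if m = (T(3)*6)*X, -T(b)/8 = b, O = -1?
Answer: 6879707136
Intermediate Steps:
T(b) = -8*b
X = -2 (X = 2*(-1 - 1*0) = 2*(-1 + 0) = 2*(-1) = -2)
m = 288 (m = (-8*3*6)*(-2) = -24*6*(-2) = -144*(-2) = 288)
m⁴ = 288⁴ = 6879707136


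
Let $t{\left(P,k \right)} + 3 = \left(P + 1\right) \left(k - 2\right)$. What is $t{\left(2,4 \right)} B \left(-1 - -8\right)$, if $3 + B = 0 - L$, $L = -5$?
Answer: $42$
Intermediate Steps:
$B = 2$ ($B = -3 + \left(0 - -5\right) = -3 + \left(0 + 5\right) = -3 + 5 = 2$)
$t{\left(P,k \right)} = -3 + \left(1 + P\right) \left(-2 + k\right)$ ($t{\left(P,k \right)} = -3 + \left(P + 1\right) \left(k - 2\right) = -3 + \left(1 + P\right) \left(-2 + k\right)$)
$t{\left(2,4 \right)} B \left(-1 - -8\right) = \left(-5 + 4 - 4 + 2 \cdot 4\right) 2 \left(-1 - -8\right) = \left(-5 + 4 - 4 + 8\right) 2 \left(-1 + 8\right) = 3 \cdot 2 \cdot 7 = 6 \cdot 7 = 42$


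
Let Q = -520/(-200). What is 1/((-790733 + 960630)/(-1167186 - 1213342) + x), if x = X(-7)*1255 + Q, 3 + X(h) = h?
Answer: -11902640/149348034621 ≈ -7.9697e-5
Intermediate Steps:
X(h) = -3 + h
Q = 13/5 (Q = -520*(-1/200) = 13/5 ≈ 2.6000)
x = -62737/5 (x = (-3 - 7)*1255 + 13/5 = -10*1255 + 13/5 = -12550 + 13/5 = -62737/5 ≈ -12547.)
1/((-790733 + 960630)/(-1167186 - 1213342) + x) = 1/((-790733 + 960630)/(-1167186 - 1213342) - 62737/5) = 1/(169897/(-2380528) - 62737/5) = 1/(169897*(-1/2380528) - 62737/5) = 1/(-169897/2380528 - 62737/5) = 1/(-149348034621/11902640) = -11902640/149348034621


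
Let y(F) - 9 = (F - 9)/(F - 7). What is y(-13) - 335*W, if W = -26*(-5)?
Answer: -435399/10 ≈ -43540.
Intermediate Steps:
y(F) = 9 + (-9 + F)/(-7 + F) (y(F) = 9 + (F - 9)/(F - 7) = 9 + (-9 + F)/(-7 + F))
W = 130
y(-13) - 335*W = 2*(-36 + 5*(-13))/(-7 - 13) - 335*130 = 2*(-36 - 65)/(-20) - 43550 = 2*(-1/20)*(-101) - 43550 = 101/10 - 43550 = -435399/10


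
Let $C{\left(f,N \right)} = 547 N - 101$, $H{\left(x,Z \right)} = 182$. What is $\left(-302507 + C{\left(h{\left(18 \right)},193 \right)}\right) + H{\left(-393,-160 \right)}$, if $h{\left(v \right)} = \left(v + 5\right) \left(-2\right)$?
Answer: $-196855$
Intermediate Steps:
$h{\left(v \right)} = -10 - 2 v$ ($h{\left(v \right)} = \left(5 + v\right) \left(-2\right) = -10 - 2 v$)
$C{\left(f,N \right)} = -101 + 547 N$
$\left(-302507 + C{\left(h{\left(18 \right)},193 \right)}\right) + H{\left(-393,-160 \right)} = \left(-302507 + \left(-101 + 547 \cdot 193\right)\right) + 182 = \left(-302507 + \left(-101 + 105571\right)\right) + 182 = \left(-302507 + 105470\right) + 182 = -197037 + 182 = -196855$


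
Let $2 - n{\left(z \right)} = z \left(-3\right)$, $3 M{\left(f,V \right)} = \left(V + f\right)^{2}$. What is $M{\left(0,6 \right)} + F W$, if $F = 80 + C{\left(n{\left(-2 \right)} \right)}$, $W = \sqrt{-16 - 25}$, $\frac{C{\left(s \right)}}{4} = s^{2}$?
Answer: $12 + 144 i \sqrt{41} \approx 12.0 + 922.05 i$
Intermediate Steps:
$M{\left(f,V \right)} = \frac{\left(V + f\right)^{2}}{3}$
$n{\left(z \right)} = 2 + 3 z$ ($n{\left(z \right)} = 2 - z \left(-3\right) = 2 - - 3 z = 2 + 3 z$)
$C{\left(s \right)} = 4 s^{2}$
$W = i \sqrt{41}$ ($W = \sqrt{-41} = i \sqrt{41} \approx 6.4031 i$)
$F = 144$ ($F = 80 + 4 \left(2 + 3 \left(-2\right)\right)^{2} = 80 + 4 \left(2 - 6\right)^{2} = 80 + 4 \left(-4\right)^{2} = 80 + 4 \cdot 16 = 80 + 64 = 144$)
$M{\left(0,6 \right)} + F W = \frac{\left(6 + 0\right)^{2}}{3} + 144 i \sqrt{41} = \frac{6^{2}}{3} + 144 i \sqrt{41} = \frac{1}{3} \cdot 36 + 144 i \sqrt{41} = 12 + 144 i \sqrt{41}$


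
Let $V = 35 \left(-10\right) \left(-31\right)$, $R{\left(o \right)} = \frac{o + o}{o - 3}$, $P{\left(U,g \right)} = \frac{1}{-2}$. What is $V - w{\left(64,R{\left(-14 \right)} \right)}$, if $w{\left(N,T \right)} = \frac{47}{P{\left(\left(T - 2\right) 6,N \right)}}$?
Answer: $10944$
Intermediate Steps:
$P{\left(U,g \right)} = - \frac{1}{2}$
$R{\left(o \right)} = \frac{2 o}{-3 + o}$
$w{\left(N,T \right)} = -94$ ($w{\left(N,T \right)} = \frac{47}{- \frac{1}{2}} = 47 \left(-2\right) = -94$)
$V = 10850$ ($V = \left(-350\right) \left(-31\right) = 10850$)
$V - w{\left(64,R{\left(-14 \right)} \right)} = 10850 - -94 = 10850 + 94 = 10944$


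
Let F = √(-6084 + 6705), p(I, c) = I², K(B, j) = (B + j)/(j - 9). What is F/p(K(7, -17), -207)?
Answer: 507*√69/25 ≈ 168.46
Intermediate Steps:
K(B, j) = (B + j)/(-9 + j)
F = 3*√69 (F = √621 = 3*√69 ≈ 24.920)
F/p(K(7, -17), -207) = (3*√69)/(((7 - 17)/(-9 - 17))²) = (3*√69)/((-10/(-26))²) = (3*√69)/((-1/26*(-10))²) = (3*√69)/((5/13)²) = (3*√69)/(25/169) = (3*√69)*(169/25) = 507*√69/25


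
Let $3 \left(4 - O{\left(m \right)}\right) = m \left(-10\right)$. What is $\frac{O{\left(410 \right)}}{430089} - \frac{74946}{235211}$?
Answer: $- \frac{95733162950}{303484991337} \approx -0.31545$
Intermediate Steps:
$O{\left(m \right)} = 4 + \frac{10 m}{3}$ ($O{\left(m \right)} = 4 - \frac{m \left(-10\right)}{3} = 4 - \frac{\left(-10\right) m}{3} = 4 + \frac{10 m}{3}$)
$\frac{O{\left(410 \right)}}{430089} - \frac{74946}{235211} = \frac{4 + \frac{10}{3} \cdot 410}{430089} - \frac{74946}{235211} = \left(4 + \frac{4100}{3}\right) \frac{1}{430089} - \frac{74946}{235211} = \frac{4112}{3} \cdot \frac{1}{430089} - \frac{74946}{235211} = \frac{4112}{1290267} - \frac{74946}{235211} = - \frac{95733162950}{303484991337}$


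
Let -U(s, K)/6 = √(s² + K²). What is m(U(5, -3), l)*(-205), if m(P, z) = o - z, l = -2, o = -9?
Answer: 1435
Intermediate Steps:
U(s, K) = -6*√(K² + s²) (U(s, K) = -6*√(s² + K²) = -6*√(K² + s²))
m(P, z) = -9 - z
m(U(5, -3), l)*(-205) = (-9 - 1*(-2))*(-205) = (-9 + 2)*(-205) = -7*(-205) = 1435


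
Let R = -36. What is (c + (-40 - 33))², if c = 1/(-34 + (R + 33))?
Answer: 7300804/1369 ≈ 5332.9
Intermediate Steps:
c = -1/37 (c = 1/(-34 + (-36 + 33)) = 1/(-34 - 3) = 1/(-37) = -1/37 ≈ -0.027027)
(c + (-40 - 33))² = (-1/37 + (-40 - 33))² = (-1/37 - 73)² = (-2702/37)² = 7300804/1369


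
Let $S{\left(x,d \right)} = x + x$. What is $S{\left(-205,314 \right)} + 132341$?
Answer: $131931$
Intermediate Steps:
$S{\left(x,d \right)} = 2 x$
$S{\left(-205,314 \right)} + 132341 = 2 \left(-205\right) + 132341 = -410 + 132341 = 131931$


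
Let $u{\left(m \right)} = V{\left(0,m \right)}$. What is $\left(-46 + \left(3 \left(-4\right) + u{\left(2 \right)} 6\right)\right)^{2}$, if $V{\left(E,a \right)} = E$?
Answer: $3364$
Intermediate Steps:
$u{\left(m \right)} = 0$
$\left(-46 + \left(3 \left(-4\right) + u{\left(2 \right)} 6\right)\right)^{2} = \left(-46 + \left(3 \left(-4\right) + 0 \cdot 6\right)\right)^{2} = \left(-46 + \left(-12 + 0\right)\right)^{2} = \left(-46 - 12\right)^{2} = \left(-58\right)^{2} = 3364$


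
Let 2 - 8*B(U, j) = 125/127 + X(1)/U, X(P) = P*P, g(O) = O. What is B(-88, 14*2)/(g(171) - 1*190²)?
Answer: -11479/3212340032 ≈ -3.5734e-6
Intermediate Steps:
X(P) = P²
B(U, j) = 129/1016 - 1/(8*U) (B(U, j) = ¼ - (125/127 + 1²/U)/8 = ¼ - (125*(1/127) + 1/U)/8 = ¼ - (125/127 + 1/U)/8 = ¼ + (-125/1016 - 1/(8*U)) = 129/1016 - 1/(8*U))
B(-88, 14*2)/(g(171) - 1*190²) = ((1/1016)*(-127 + 129*(-88))/(-88))/(171 - 1*190²) = ((1/1016)*(-1/88)*(-127 - 11352))/(171 - 1*36100) = ((1/1016)*(-1/88)*(-11479))/(171 - 36100) = (11479/89408)/(-35929) = (11479/89408)*(-1/35929) = -11479/3212340032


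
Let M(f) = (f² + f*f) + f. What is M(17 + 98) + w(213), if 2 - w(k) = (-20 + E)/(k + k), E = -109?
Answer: 3772557/142 ≈ 26567.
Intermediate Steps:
M(f) = f + 2*f² (M(f) = (f² + f²) + f = 2*f² + f = f + 2*f²)
w(k) = 2 + 129/(2*k) (w(k) = 2 - (-20 - 109)/(k + k) = 2 - (-129)/(2*k) = 2 + 129/(2*k))
M(17 + 98) + w(213) = (17 + 98)*(1 + 2*(17 + 98)) + (2 + (129/2)/213) = 115*(1 + 2*115) + (2 + (129/2)*(1/213)) = 115*(1 + 230) + (2 + 43/142) = 115*231 + 327/142 = 26565 + 327/142 = 3772557/142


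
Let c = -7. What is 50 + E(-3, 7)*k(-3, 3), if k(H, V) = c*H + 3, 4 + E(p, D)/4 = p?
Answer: -622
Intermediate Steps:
E(p, D) = -16 + 4*p
k(H, V) = 3 - 7*H (k(H, V) = -7*H + 3 = 3 - 7*H)
50 + E(-3, 7)*k(-3, 3) = 50 + (-16 + 4*(-3))*(3 - 7*(-3)) = 50 + (-16 - 12)*(3 + 21) = 50 - 28*24 = 50 - 672 = -622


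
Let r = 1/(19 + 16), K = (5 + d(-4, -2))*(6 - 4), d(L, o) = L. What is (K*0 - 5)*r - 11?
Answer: -78/7 ≈ -11.143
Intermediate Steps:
K = 2 (K = (5 - 4)*(6 - 4) = 1*2 = 2)
r = 1/35 ≈ 0.028571
(K*0 - 5)*r - 11 = (2*0 - 5)*(1/35) - 11 = (0 - 5)*(1/35) - 11 = -5*1/35 - 11 = -1/7 - 11 = -78/7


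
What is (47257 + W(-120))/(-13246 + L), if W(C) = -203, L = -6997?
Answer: -47054/20243 ≈ -2.3245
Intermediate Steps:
(47257 + W(-120))/(-13246 + L) = (47257 - 203)/(-13246 - 6997) = 47054/(-20243) = 47054*(-1/20243) = -47054/20243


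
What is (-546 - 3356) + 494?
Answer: -3408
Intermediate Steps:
(-546 - 3356) + 494 = -3902 + 494 = -3408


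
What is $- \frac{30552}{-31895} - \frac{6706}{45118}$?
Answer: $\frac{582278633}{719519305} \approx 0.80926$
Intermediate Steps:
$- \frac{30552}{-31895} - \frac{6706}{45118} = \left(-30552\right) \left(- \frac{1}{31895}\right) - \frac{3353}{22559} = \frac{30552}{31895} - \frac{3353}{22559} = \frac{582278633}{719519305}$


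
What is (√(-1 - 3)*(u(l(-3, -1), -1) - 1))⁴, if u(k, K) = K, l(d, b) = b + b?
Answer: 256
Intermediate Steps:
l(d, b) = 2*b
(√(-1 - 3)*(u(l(-3, -1), -1) - 1))⁴ = (√(-1 - 3)*(-1 - 1))⁴ = (√(-4)*(-2))⁴ = ((2*I)*(-2))⁴ = (-4*I)⁴ = 256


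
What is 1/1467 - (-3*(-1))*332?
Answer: -1461131/1467 ≈ -996.00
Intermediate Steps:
1/1467 - (-3*(-1))*332 = 1/1467 - 3*332 = 1/1467 - 1*996 = 1/1467 - 996 = -1461131/1467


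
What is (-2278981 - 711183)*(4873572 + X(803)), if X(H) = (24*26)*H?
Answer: -16071067001616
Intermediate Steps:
X(H) = 624*H
(-2278981 - 711183)*(4873572 + X(803)) = (-2278981 - 711183)*(4873572 + 624*803) = -2990164*(4873572 + 501072) = -2990164*5374644 = -16071067001616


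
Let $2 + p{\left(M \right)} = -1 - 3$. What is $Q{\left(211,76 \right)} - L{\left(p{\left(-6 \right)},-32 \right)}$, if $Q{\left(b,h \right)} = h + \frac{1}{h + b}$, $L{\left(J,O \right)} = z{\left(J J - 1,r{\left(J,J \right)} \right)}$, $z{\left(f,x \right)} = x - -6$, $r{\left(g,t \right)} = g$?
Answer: $\frac{21813}{287} \approx 76.003$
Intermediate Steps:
$p{\left(M \right)} = -6$ ($p{\left(M \right)} = -2 - 4 = -6$)
$z{\left(f,x \right)} = 6 + x$ ($z{\left(f,x \right)} = x + 6 = 6 + x$)
$L{\left(J,O \right)} = 6 + J$
$Q{\left(b,h \right)} = h + \frac{1}{b + h}$
$Q{\left(211,76 \right)} - L{\left(p{\left(-6 \right)},-32 \right)} = \frac{1 + 76^{2} + 211 \cdot 76}{211 + 76} - \left(6 - 6\right) = \frac{1 + 5776 + 16036}{287} - 0 = \frac{1}{287} \cdot 21813 + 0 = \frac{21813}{287} + 0 = \frac{21813}{287}$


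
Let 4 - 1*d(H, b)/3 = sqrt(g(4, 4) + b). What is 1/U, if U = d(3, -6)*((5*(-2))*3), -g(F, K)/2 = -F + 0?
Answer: -1/315 - sqrt(2)/1260 ≈ -0.0042970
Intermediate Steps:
g(F, K) = 2*F (g(F, K) = -2*(-F + 0) = -(-2)*F = 2*F)
d(H, b) = 12 - 3*sqrt(8 + b) (d(H, b) = 12 - 3*sqrt(2*4 + b) = 12 - 3*sqrt(8 + b))
U = -360 + 90*sqrt(2) (U = (12 - 3*sqrt(8 - 6))*((5*(-2))*3) = (12 - 3*sqrt(2))*(-10*3) = (12 - 3*sqrt(2))*(-30) = -360 + 90*sqrt(2) ≈ -232.72)
1/U = 1/(-360 + 90*sqrt(2))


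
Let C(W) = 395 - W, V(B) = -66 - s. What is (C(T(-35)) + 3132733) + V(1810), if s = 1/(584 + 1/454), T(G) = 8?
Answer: 830688537944/265137 ≈ 3.1331e+6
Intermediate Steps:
s = 454/265137 (s = 1/(584 + 1/454) = 1/(265137/454) = 454/265137 ≈ 0.0017123)
V(B) = -17499496/265137 (V(B) = -66 - 1*454/265137 = -66 - 454/265137 = -17499496/265137)
(C(T(-35)) + 3132733) + V(1810) = ((395 - 1*8) + 3132733) - 17499496/265137 = ((395 - 8) + 3132733) - 17499496/265137 = (387 + 3132733) - 17499496/265137 = 3133120 - 17499496/265137 = 830688537944/265137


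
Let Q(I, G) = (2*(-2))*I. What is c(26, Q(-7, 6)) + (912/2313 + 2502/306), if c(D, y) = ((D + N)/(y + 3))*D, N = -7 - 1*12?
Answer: 5867921/406317 ≈ 14.442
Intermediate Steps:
Q(I, G) = -4*I
N = -19 (N = -7 - 12 = -19)
c(D, y) = D*(-19 + D)/(3 + y) (c(D, y) = ((D - 19)/(y + 3))*D = ((-19 + D)/(3 + y))*D = D*(-19 + D)/(3 + y))
c(26, Q(-7, 6)) + (912/2313 + 2502/306) = 26*(-19 + 26)/(3 - 4*(-7)) + (912/2313 + 2502/306) = 26*7/(3 + 28) + (912*(1/2313) + 2502*(1/306)) = 26*7/31 + (304/771 + 139/17) = 26*(1/31)*7 + 112337/13107 = 182/31 + 112337/13107 = 5867921/406317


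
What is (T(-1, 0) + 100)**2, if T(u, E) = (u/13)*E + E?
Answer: 10000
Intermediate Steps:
T(u, E) = E + E*u/13 (T(u, E) = (u*(1/13))*E + E = (u/13)*E + E = E*u/13 + E = E + E*u/13)
(T(-1, 0) + 100)**2 = ((1/13)*0*(13 - 1) + 100)**2 = ((1/13)*0*12 + 100)**2 = (0 + 100)**2 = 100**2 = 10000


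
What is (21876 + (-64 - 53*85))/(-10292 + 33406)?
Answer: 17307/23114 ≈ 0.74877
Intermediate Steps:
(21876 + (-64 - 53*85))/(-10292 + 33406) = (21876 + (-64 - 4505))/23114 = (21876 - 4569)*(1/23114) = 17307*(1/23114) = 17307/23114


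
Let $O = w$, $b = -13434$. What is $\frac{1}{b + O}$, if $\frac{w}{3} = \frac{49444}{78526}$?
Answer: $- \frac{39263}{527384976} \approx -7.4448 \cdot 10^{-5}$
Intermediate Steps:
$w = \frac{74166}{39263}$ ($w = 3 \cdot \frac{49444}{78526} = 3 \cdot 49444 \cdot \frac{1}{78526} = 3 \cdot \frac{24722}{39263} = \frac{74166}{39263} \approx 1.889$)
$O = \frac{74166}{39263} \approx 1.889$
$\frac{1}{b + O} = \frac{1}{-13434 + \frac{74166}{39263}} = \frac{1}{- \frac{527384976}{39263}} = - \frac{39263}{527384976}$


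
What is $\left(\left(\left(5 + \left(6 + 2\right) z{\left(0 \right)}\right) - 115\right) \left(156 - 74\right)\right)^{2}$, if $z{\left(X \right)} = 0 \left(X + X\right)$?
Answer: $81360400$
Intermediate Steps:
$z{\left(X \right)} = 0$ ($z{\left(X \right)} = 0 \cdot 2 X = 0$)
$\left(\left(\left(5 + \left(6 + 2\right) z{\left(0 \right)}\right) - 115\right) \left(156 - 74\right)\right)^{2} = \left(\left(\left(5 + \left(6 + 2\right) 0\right) - 115\right) \left(156 - 74\right)\right)^{2} = \left(\left(\left(5 + 8 \cdot 0\right) - 115\right) 82\right)^{2} = \left(\left(\left(5 + 0\right) - 115\right) 82\right)^{2} = \left(\left(5 - 115\right) 82\right)^{2} = \left(\left(-110\right) 82\right)^{2} = \left(-9020\right)^{2} = 81360400$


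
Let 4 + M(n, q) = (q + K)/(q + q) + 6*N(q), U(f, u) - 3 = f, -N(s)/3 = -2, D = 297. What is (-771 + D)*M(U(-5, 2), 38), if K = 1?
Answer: -585627/38 ≈ -15411.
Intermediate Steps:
N(s) = 6 (N(s) = -3*(-2) = 6)
U(f, u) = 3 + f
M(n, q) = 32 + (1 + q)/(2*q) (M(n, q) = -4 + ((q + 1)/(q + q) + 6*6) = -4 + ((1 + q)/((2*q)) + 36) = -4 + ((1 + q)*(1/(2*q)) + 36) = -4 + ((1 + q)/(2*q) + 36) = -4 + (36 + (1 + q)/(2*q)) = 32 + (1 + q)/(2*q))
(-771 + D)*M(U(-5, 2), 38) = (-771 + 297)*((½)*(1 + 65*38)/38) = -237*(1 + 2470)/38 = -237*2471/38 = -474*2471/76 = -585627/38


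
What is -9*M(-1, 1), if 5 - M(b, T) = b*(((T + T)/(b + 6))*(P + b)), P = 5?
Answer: -297/5 ≈ -59.400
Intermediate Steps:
M(b, T) = 5 - 2*T*b*(5 + b)/(6 + b) (M(b, T) = 5 - b*((T + T)/(b + 6))*(5 + b) = 5 - b*((2*T)/(6 + b))*(5 + b) = 5 - b*(2*T/(6 + b))*(5 + b) = 5 - b*2*T*(5 + b)/(6 + b) = 5 - 2*T*b*(5 + b)/(6 + b))
-9*M(-1, 1) = -9*(30 + 5*(-1) - 10*1*(-1) - 2*1*(-1)²)/(6 - 1) = -9*(30 - 5 + 10 - 2*1*1)/5 = -9*(30 - 5 + 10 - 2)/5 = -9*33/5 = -297/5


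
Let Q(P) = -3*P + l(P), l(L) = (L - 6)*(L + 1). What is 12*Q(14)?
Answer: 936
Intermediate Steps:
l(L) = (1 + L)*(-6 + L) (l(L) = (-6 + L)*(1 + L) = (1 + L)*(-6 + L))
Q(P) = -6 + P² - 8*P (Q(P) = -3*P + (-6 + P² - 5*P) = -6 + P² - 8*P)
12*Q(14) = 12*(-6 + 14² - 8*14) = 12*(-6 + 196 - 112) = 12*78 = 936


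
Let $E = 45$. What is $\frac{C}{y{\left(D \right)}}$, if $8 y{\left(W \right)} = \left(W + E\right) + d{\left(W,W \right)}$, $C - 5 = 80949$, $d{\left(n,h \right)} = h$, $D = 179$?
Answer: $\frac{647632}{403} \approx 1607.0$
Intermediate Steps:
$C = 80954$ ($C = 5 + 80949 = 80954$)
$y{\left(W \right)} = \frac{45}{8} + \frac{W}{4}$ ($y{\left(W \right)} = \frac{\left(W + 45\right) + W}{8} = \frac{\left(45 + W\right) + W}{8} = \frac{45 + 2 W}{8} = \frac{45}{8} + \frac{W}{4}$)
$\frac{C}{y{\left(D \right)}} = \frac{80954}{\frac{45}{8} + \frac{1}{4} \cdot 179} = \frac{80954}{\frac{45}{8} + \frac{179}{4}} = \frac{80954}{\frac{403}{8}} = 80954 \cdot \frac{8}{403} = \frac{647632}{403}$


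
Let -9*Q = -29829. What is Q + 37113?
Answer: 121282/3 ≈ 40427.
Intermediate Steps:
Q = 9943/3 (Q = -⅑*(-29829) = 9943/3 ≈ 3314.3)
Q + 37113 = 9943/3 + 37113 = 121282/3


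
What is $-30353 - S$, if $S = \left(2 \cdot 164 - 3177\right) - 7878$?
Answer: $-19626$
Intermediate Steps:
$S = -10727$ ($S = \left(328 - 3177\right) - 7878 = -2849 - 7878 = -10727$)
$-30353 - S = -30353 - -10727 = -30353 + 10727 = -19626$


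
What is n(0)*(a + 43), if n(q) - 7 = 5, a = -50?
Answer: -84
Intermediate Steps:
n(q) = 12 (n(q) = 7 + 5 = 12)
n(0)*(a + 43) = 12*(-50 + 43) = 12*(-7) = -84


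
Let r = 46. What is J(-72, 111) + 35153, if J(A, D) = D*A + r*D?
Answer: 32267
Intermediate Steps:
J(A, D) = 46*D + A*D (J(A, D) = D*A + 46*D = A*D + 46*D = 46*D + A*D)
J(-72, 111) + 35153 = 111*(46 - 72) + 35153 = 111*(-26) + 35153 = -2886 + 35153 = 32267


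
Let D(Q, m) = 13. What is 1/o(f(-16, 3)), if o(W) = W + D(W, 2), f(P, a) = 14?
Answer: 1/27 ≈ 0.037037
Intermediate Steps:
o(W) = 13 + W (o(W) = W + 13 = 13 + W)
1/o(f(-16, 3)) = 1/(13 + 14) = 1/27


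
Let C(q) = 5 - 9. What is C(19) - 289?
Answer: -293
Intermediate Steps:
C(q) = -4
C(19) - 289 = -4 - 289 = -293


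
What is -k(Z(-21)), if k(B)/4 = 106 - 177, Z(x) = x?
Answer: 284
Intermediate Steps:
k(B) = -284 (k(B) = 4*(106 - 177) = 4*(-71) = -284)
-k(Z(-21)) = -1*(-284) = 284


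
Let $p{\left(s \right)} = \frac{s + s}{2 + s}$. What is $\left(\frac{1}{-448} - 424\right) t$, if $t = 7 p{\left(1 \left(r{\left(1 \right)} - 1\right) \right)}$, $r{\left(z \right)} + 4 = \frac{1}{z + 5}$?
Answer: $- \frac{5508637}{544} \approx -10126.0$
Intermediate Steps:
$r{\left(z \right)} = -4 + \frac{1}{5 + z}$ ($r{\left(z \right)} = -4 + \frac{1}{z + 5} = -4 + \frac{1}{5 + z}$)
$p{\left(s \right)} = \frac{2 s}{2 + s}$
$t = \frac{406}{17}$ ($t = 7 \frac{2 \cdot 1 \left(\frac{-19 - 4}{5 + 1} - 1\right)}{2 + 1 \left(\frac{-19 - 4}{5 + 1} - 1\right)} = 7 \frac{2 \cdot 1 \left(\frac{-19 - 4}{6} - 1\right)}{2 + 1 \left(\frac{-19 - 4}{6} - 1\right)} = 7 \frac{2 \cdot 1 \left(\frac{1}{6} \left(-23\right) - 1\right)}{2 + 1 \left(\frac{1}{6} \left(-23\right) - 1\right)} = 7 \frac{2 \cdot 1 \left(- \frac{23}{6} - 1\right)}{2 + 1 \left(- \frac{23}{6} - 1\right)} = 7 \frac{2 \cdot 1 \left(- \frac{29}{6}\right)}{2 + 1 \left(- \frac{29}{6}\right)} = 7 \cdot 2 \left(- \frac{29}{6}\right) \frac{1}{2 - \frac{29}{6}} = 7 \cdot 2 \left(- \frac{29}{6}\right) \frac{1}{- \frac{17}{6}} = 7 \cdot 2 \left(- \frac{29}{6}\right) \left(- \frac{6}{17}\right) = 7 \cdot \frac{58}{17} = \frac{406}{17} \approx 23.882$)
$\left(\frac{1}{-448} - 424\right) t = \left(\frac{1}{-448} - 424\right) \frac{406}{17} = \left(- \frac{1}{448} - 424\right) \frac{406}{17} = \left(- \frac{189953}{448}\right) \frac{406}{17} = - \frac{5508637}{544}$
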